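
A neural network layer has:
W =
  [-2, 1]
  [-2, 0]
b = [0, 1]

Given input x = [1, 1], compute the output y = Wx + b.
y = [-1, -1]

Wx = [-2×1 + 1×1, -2×1 + 0×1]
   = [-1, -2]
y = Wx + b = [-1 + 0, -2 + 1] = [-1, -1]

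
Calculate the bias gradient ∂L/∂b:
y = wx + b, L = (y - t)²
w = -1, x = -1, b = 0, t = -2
∂L/∂b = 6

y = wx + b = (-1)(-1) + 0 = 1
∂L/∂y = 2(y - t) = 2(1 - -2) = 6
∂y/∂b = 1
∂L/∂b = ∂L/∂y · ∂y/∂b = 6 × 1 = 6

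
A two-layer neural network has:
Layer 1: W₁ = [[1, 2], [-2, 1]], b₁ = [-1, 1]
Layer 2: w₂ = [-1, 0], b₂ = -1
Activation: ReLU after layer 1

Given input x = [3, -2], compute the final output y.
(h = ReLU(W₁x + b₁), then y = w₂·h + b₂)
y = -1

Layer 1 pre-activation: z₁ = [-2, -7]
After ReLU: h = [0, 0]
Layer 2 output: y = -1×0 + 0×0 + -1 = -1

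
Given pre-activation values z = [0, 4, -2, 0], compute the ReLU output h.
h = [0, 4, 0, 0]

ReLU applied element-wise: max(0,0)=0, max(0,4)=4, max(0,-2)=0, max(0,0)=0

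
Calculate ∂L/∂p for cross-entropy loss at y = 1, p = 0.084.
∂L/∂p = -11.9

∂L/∂p = -y/p + (1-y)/(1-p) = -1/0.084 + 0 = -11.9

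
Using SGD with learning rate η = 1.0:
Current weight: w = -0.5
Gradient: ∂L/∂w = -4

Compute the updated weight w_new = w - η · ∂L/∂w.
w_new = 3.5

w_new = w - η·∂L/∂w = -0.5 - 1.0×(-4) = -0.5 - (-4) = 3.5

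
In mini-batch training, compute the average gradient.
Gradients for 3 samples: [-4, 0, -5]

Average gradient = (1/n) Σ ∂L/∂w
Average gradient = -3

Average = (1/3)(-4 + 0 + -5) = -9/3 = -3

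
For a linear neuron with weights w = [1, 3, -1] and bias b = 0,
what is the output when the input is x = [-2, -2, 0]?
y = -8

y = (1)(-2) + (3)(-2) + (-1)(0) + 0 = -8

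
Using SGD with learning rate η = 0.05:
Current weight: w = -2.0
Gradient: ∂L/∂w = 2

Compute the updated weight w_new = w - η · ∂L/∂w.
w_new = -2.1

w_new = w - η·∂L/∂w = -2.0 - 0.05×(2) = -2.0 - (0.1) = -2.1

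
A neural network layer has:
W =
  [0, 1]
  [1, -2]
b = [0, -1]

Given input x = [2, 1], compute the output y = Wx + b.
y = [1, -1]

Wx = [0×2 + 1×1, 1×2 + -2×1]
   = [1, 0]
y = Wx + b = [1 + 0, 0 + -1] = [1, -1]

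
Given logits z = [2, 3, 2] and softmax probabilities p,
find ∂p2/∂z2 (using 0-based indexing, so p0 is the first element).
∂p2/∂z2 = 0.167

p = softmax(z) = [0.2119, 0.5761, 0.2119]
p2 = 0.2119

∂p2/∂z2 = p2(1 - p2) = 0.2119 × (1 - 0.2119) = 0.167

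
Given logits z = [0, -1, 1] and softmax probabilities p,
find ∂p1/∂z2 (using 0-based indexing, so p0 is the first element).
∂p1/∂z2 = -0.05989

p = softmax(z) = [0.2447, 0.09003, 0.6652]
p1 = 0.09003, p2 = 0.6652

∂p1/∂z2 = -p1 × p2 = -0.09003 × 0.6652 = -0.05989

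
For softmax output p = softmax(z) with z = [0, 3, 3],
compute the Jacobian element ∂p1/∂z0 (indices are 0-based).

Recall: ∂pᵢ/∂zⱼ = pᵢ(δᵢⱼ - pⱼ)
∂p1/∂z0 = -0.01185

p = softmax(z) = [0.02429, 0.4879, 0.4879]
p1 = 0.4879, p0 = 0.02429

∂p1/∂z0 = -p1 × p0 = -0.4879 × 0.02429 = -0.01185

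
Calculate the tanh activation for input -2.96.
-0.9946

tanh(-2.96) = (e^(-2.96) - e^(2.96))/(e^(-2.96) + e^(2.96)) = -0.9946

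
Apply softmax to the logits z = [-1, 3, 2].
p = [0.0132, 0.7214, 0.2654]

exp(z) = [0.3679, 20.09, 7.389]
Sum = 27.84
p = [0.0132, 0.7214, 0.2654]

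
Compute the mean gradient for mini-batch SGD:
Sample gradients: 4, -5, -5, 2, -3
Average gradient = -1.4

Average = (1/5)(4 + -5 + -5 + 2 + -3) = -7/5 = -1.4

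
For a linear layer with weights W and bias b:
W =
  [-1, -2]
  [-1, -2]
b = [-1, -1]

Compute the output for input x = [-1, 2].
y = [-4, -4]

Wx = [-1×-1 + -2×2, -1×-1 + -2×2]
   = [-3, -3]
y = Wx + b = [-3 + -1, -3 + -1] = [-4, -4]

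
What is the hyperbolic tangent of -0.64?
-0.5649

tanh(-0.64) = (e^(-0.64) - e^(0.64))/(e^(-0.64) + e^(0.64)) = -0.5649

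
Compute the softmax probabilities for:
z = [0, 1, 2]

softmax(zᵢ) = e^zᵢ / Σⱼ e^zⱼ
p = [0.09, 0.2447, 0.6652]

exp(z) = [1, 2.718, 7.389]
Sum = 11.11
p = [0.09, 0.2447, 0.6652]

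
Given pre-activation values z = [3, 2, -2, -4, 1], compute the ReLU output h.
h = [3, 2, 0, 0, 1]

ReLU applied element-wise: max(0,3)=3, max(0,2)=2, max(0,-2)=0, max(0,-4)=0, max(0,1)=1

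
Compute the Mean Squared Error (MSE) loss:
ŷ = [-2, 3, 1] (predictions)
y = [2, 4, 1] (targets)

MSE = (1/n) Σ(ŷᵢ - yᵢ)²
MSE = 5.667

MSE = (1/3)((-2-2)² + (3-4)² + (1-1)²) = (1/3)(16 + 1 + 0) = 5.667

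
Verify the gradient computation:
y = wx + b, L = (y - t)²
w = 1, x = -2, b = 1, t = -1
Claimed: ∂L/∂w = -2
Incorrect

y = (1)(-2) + 1 = -1
∂L/∂y = 2(y - t) = 2(-1 - -1) = 0
∂y/∂w = x = -2
∂L/∂w = 0 × -2 = 0

Claimed value: -2
Incorrect: The correct gradient is 0.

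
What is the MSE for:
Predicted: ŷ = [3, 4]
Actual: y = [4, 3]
MSE = 1

MSE = (1/2)((3-4)² + (4-3)²) = (1/2)(1 + 1) = 1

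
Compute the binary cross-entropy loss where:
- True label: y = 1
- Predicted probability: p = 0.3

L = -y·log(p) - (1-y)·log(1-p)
L = 1.204

L = -1·log(0.3) - 0·log(0.7) = -log(0.3) = 1.204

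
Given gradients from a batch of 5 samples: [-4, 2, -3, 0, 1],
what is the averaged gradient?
Average gradient = -0.8

Average = (1/5)(-4 + 2 + -3 + 0 + 1) = -4/5 = -0.8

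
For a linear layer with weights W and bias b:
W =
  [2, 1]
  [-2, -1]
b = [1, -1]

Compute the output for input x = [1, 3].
y = [6, -6]

Wx = [2×1 + 1×3, -2×1 + -1×3]
   = [5, -5]
y = Wx + b = [5 + 1, -5 + -1] = [6, -6]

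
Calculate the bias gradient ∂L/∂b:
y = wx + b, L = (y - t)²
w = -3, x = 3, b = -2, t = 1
∂L/∂b = -24

y = wx + b = (-3)(3) + -2 = -11
∂L/∂y = 2(y - t) = 2(-11 - 1) = -24
∂y/∂b = 1
∂L/∂b = ∂L/∂y · ∂y/∂b = -24 × 1 = -24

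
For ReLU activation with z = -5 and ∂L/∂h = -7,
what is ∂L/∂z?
∂L/∂z = 0

h = ReLU(-5) = 0
Since z < 0: ∂h/∂z = 0
∂L/∂z = ∂L/∂h · ∂h/∂z = -7 × 0 = 0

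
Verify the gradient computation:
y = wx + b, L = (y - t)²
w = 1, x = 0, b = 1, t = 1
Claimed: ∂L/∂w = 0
Correct

y = (1)(0) + 1 = 1
∂L/∂y = 2(y - t) = 2(1 - 1) = 0
∂y/∂w = x = 0
∂L/∂w = 0 × 0 = 0

Claimed value: 0
Correct: The correct gradient is 0.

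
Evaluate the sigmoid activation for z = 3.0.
0.9526

sigmoid(3.0) = 1/(1 + e^(-3.0)) = 1/(1 + 0.04979) = 0.9526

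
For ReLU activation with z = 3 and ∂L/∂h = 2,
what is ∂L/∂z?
∂L/∂z = 2

h = ReLU(3) = 3
Since z > 0: ∂h/∂z = 1
∂L/∂z = ∂L/∂h · ∂h/∂z = 2 × 1 = 2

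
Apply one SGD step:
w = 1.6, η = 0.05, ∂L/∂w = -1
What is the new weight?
w_new = 1.65

w_new = w - η·∂L/∂w = 1.6 - 0.05×(-1) = 1.6 - (-0.05) = 1.65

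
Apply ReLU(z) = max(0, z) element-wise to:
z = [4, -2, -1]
h = [4, 0, 0]

ReLU applied element-wise: max(0,4)=4, max(0,-2)=0, max(0,-1)=0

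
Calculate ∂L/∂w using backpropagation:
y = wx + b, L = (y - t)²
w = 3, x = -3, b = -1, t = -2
∂L/∂w = 48

y = wx + b = (3)(-3) + -1 = -10
∂L/∂y = 2(y - t) = 2(-10 - -2) = -16
∂y/∂w = x = -3
∂L/∂w = ∂L/∂y · ∂y/∂w = -16 × -3 = 48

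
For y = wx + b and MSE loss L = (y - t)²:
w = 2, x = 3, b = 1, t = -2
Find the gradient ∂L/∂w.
∂L/∂w = 54

y = wx + b = (2)(3) + 1 = 7
∂L/∂y = 2(y - t) = 2(7 - -2) = 18
∂y/∂w = x = 3
∂L/∂w = ∂L/∂y · ∂y/∂w = 18 × 3 = 54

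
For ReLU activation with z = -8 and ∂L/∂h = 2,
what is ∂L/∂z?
∂L/∂z = 0

h = ReLU(-8) = 0
Since z < 0: ∂h/∂z = 0
∂L/∂z = ∂L/∂h · ∂h/∂z = 2 × 0 = 0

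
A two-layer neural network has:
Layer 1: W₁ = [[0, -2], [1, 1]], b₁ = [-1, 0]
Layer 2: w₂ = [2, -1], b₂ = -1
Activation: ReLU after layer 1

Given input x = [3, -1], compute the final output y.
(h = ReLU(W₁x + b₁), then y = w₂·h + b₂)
y = -1

Layer 1 pre-activation: z₁ = [1, 2]
After ReLU: h = [1, 2]
Layer 2 output: y = 2×1 + -1×2 + -1 = -1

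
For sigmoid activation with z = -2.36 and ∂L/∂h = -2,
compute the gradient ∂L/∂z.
∂L/∂z = -0.1577

σ(-2.36) = 0.08627
σ'(-2.36) = σ(-2.36)(1 - σ(-2.36)) = 0.08627 × 0.9137 = 0.07883
∂L/∂z = ∂L/∂h · σ'(z) = -2 × 0.07883 = -0.1577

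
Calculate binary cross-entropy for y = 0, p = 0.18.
L = 0.1985

L = -0·log(0.18) - 1·log(0.82) = -log(0.82) = 0.1985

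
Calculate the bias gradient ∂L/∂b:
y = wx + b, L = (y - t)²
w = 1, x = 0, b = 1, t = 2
∂L/∂b = -2

y = wx + b = (1)(0) + 1 = 1
∂L/∂y = 2(y - t) = 2(1 - 2) = -2
∂y/∂b = 1
∂L/∂b = ∂L/∂y · ∂y/∂b = -2 × 1 = -2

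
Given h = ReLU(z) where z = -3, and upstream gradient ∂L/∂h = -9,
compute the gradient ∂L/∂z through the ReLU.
∂L/∂z = 0

h = ReLU(-3) = 0
Since z < 0: ∂h/∂z = 0
∂L/∂z = ∂L/∂h · ∂h/∂z = -9 × 0 = 0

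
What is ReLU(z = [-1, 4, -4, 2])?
h = [0, 4, 0, 2]

ReLU applied element-wise: max(0,-1)=0, max(0,4)=4, max(0,-4)=0, max(0,2)=2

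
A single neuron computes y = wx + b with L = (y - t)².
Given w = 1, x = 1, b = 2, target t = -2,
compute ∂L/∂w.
∂L/∂w = 10

y = wx + b = (1)(1) + 2 = 3
∂L/∂y = 2(y - t) = 2(3 - -2) = 10
∂y/∂w = x = 1
∂L/∂w = ∂L/∂y · ∂y/∂w = 10 × 1 = 10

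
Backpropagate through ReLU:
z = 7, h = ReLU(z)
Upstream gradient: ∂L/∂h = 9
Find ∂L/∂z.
∂L/∂z = 9

h = ReLU(7) = 7
Since z > 0: ∂h/∂z = 1
∂L/∂z = ∂L/∂h · ∂h/∂z = 9 × 1 = 9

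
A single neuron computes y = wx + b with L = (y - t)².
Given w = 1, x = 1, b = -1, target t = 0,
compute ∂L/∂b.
∂L/∂b = 0

y = wx + b = (1)(1) + -1 = 0
∂L/∂y = 2(y - t) = 2(0 - 0) = 0
∂y/∂b = 1
∂L/∂b = ∂L/∂y · ∂y/∂b = 0 × 1 = 0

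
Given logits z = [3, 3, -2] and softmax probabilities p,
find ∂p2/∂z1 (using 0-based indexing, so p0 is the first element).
∂p2/∂z1 = -0.001673

p = softmax(z) = [0.4983, 0.4983, 0.003358]
p2 = 0.003358, p1 = 0.4983

∂p2/∂z1 = -p2 × p1 = -0.003358 × 0.4983 = -0.001673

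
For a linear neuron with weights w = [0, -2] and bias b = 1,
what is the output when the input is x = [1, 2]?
y = -3

y = (0)(1) + (-2)(2) + 1 = -3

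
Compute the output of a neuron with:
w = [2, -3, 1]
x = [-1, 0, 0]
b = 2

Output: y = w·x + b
y = 0

y = (2)(-1) + (-3)(0) + (1)(0) + 2 = 0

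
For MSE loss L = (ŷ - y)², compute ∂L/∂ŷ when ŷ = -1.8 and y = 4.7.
∂L/∂ŷ = -13.0

∂L/∂ŷ = 2(ŷ - y) = 2(-1.8 - 4.7) = 2(-6.5) = -13.0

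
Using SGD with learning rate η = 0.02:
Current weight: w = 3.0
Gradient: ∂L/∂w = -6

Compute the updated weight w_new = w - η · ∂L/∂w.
w_new = 3.12

w_new = w - η·∂L/∂w = 3.0 - 0.02×(-6) = 3.0 - (-0.12) = 3.12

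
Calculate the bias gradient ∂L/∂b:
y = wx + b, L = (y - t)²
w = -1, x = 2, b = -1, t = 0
∂L/∂b = -6

y = wx + b = (-1)(2) + -1 = -3
∂L/∂y = 2(y - t) = 2(-3 - 0) = -6
∂y/∂b = 1
∂L/∂b = ∂L/∂y · ∂y/∂b = -6 × 1 = -6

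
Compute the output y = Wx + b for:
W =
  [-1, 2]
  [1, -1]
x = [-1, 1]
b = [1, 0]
y = [4, -2]

Wx = [-1×-1 + 2×1, 1×-1 + -1×1]
   = [3, -2]
y = Wx + b = [3 + 1, -2 + 0] = [4, -2]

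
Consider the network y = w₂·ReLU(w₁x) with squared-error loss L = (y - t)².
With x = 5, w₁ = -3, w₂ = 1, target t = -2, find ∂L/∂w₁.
∂L/∂w₁ = 0

Forward pass:
z = w₁x = -3×5 = -15
h = ReLU(-15) = 0
y = w₂h = 1×0 = 0

Backward pass:
∂L/∂y = 2(y - t) = 2(0 - -2) = 4
∂y/∂h = w₂ = 1
∂h/∂z = 0 (ReLU derivative)
∂z/∂w₁ = x = 5

∂L/∂w₁ = 4 × 1 × 0 × 5 = 0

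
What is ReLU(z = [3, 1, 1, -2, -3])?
h = [3, 1, 1, 0, 0]

ReLU applied element-wise: max(0,3)=3, max(0,1)=1, max(0,1)=1, max(0,-2)=0, max(0,-3)=0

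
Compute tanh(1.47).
0.8996

tanh(1.47) = (e^(1.47) - e^(-1.47))/(e^(1.47) + e^(-1.47)) = 0.8996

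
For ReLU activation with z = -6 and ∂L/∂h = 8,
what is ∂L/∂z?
∂L/∂z = 0

h = ReLU(-6) = 0
Since z < 0: ∂h/∂z = 0
∂L/∂z = ∂L/∂h · ∂h/∂z = 8 × 0 = 0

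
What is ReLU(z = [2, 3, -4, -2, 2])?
h = [2, 3, 0, 0, 2]

ReLU applied element-wise: max(0,2)=2, max(0,3)=3, max(0,-4)=0, max(0,-2)=0, max(0,2)=2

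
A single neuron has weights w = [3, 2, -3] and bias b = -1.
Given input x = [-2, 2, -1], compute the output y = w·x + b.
y = 0

y = (3)(-2) + (2)(2) + (-3)(-1) + -1 = 0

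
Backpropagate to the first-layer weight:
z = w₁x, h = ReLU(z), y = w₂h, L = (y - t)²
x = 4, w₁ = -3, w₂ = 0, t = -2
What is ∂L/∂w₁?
∂L/∂w₁ = 0

Forward pass:
z = w₁x = -3×4 = -12
h = ReLU(-12) = 0
y = w₂h = 0×0 = 0

Backward pass:
∂L/∂y = 2(y - t) = 2(0 - -2) = 4
∂y/∂h = w₂ = 0
∂h/∂z = 0 (ReLU derivative)
∂z/∂w₁ = x = 4

∂L/∂w₁ = 4 × 0 × 0 × 4 = 0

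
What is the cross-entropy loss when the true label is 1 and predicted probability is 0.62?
L = 0.478

L = -1·log(0.62) - 0·log(0.38) = -log(0.62) = 0.478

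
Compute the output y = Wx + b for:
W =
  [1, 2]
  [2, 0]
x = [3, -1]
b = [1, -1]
y = [2, 5]

Wx = [1×3 + 2×-1, 2×3 + 0×-1]
   = [1, 6]
y = Wx + b = [1 + 1, 6 + -1] = [2, 5]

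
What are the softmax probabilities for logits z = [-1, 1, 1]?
p = [0.0634, 0.4683, 0.4683]

exp(z) = [0.3679, 2.718, 2.718]
Sum = 5.804
p = [0.0634, 0.4683, 0.4683]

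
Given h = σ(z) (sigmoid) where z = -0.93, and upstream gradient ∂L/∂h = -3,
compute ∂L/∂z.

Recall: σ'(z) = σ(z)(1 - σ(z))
∂L/∂z = -0.6086

σ(-0.93) = 0.2829
σ'(-0.93) = σ(-0.93)(1 - σ(-0.93)) = 0.2829 × 0.7171 = 0.2029
∂L/∂z = ∂L/∂h · σ'(z) = -3 × 0.2029 = -0.6086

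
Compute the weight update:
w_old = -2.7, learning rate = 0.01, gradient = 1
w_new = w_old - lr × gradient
w_new = -2.71

w_new = w - η·∂L/∂w = -2.7 - 0.01×(1) = -2.7 - (0.01) = -2.71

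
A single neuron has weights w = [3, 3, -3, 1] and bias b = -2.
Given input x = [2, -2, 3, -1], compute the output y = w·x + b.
y = -12

y = (3)(2) + (3)(-2) + (-3)(3) + (1)(-1) + -2 = -12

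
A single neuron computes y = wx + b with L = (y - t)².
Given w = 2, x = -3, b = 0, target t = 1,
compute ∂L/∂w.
∂L/∂w = 42

y = wx + b = (2)(-3) + 0 = -6
∂L/∂y = 2(y - t) = 2(-6 - 1) = -14
∂y/∂w = x = -3
∂L/∂w = ∂L/∂y · ∂y/∂w = -14 × -3 = 42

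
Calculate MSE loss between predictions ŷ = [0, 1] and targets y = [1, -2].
MSE = 5

MSE = (1/2)((0-1)² + (1--2)²) = (1/2)(1 + 9) = 5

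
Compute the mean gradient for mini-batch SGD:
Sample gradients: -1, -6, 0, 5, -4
Average gradient = -1.2

Average = (1/5)(-1 + -6 + 0 + 5 + -4) = -6/5 = -1.2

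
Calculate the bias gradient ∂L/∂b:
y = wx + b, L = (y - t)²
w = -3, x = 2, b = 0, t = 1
∂L/∂b = -14

y = wx + b = (-3)(2) + 0 = -6
∂L/∂y = 2(y - t) = 2(-6 - 1) = -14
∂y/∂b = 1
∂L/∂b = ∂L/∂y · ∂y/∂b = -14 × 1 = -14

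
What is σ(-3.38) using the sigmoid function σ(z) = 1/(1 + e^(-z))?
0.03293

sigmoid(-3.38) = 1/(1 + e^(3.38)) = 1/(1 + 29.37) = 0.03293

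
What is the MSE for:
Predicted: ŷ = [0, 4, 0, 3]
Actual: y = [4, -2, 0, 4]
MSE = 13.25

MSE = (1/4)((0-4)² + (4--2)² + (0-0)² + (3-4)²) = (1/4)(16 + 36 + 0 + 1) = 13.25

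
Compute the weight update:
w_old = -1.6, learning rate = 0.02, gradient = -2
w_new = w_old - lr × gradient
w_new = -1.56

w_new = w - η·∂L/∂w = -1.6 - 0.02×(-2) = -1.6 - (-0.04) = -1.56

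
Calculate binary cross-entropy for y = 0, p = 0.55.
L = 0.7985

L = -0·log(0.55) - 1·log(0.45) = -log(0.45) = 0.7985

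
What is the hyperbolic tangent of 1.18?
0.8275

tanh(1.18) = (e^(1.18) - e^(-1.18))/(e^(1.18) + e^(-1.18)) = 0.8275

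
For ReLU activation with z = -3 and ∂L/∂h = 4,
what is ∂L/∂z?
∂L/∂z = 0

h = ReLU(-3) = 0
Since z < 0: ∂h/∂z = 0
∂L/∂z = ∂L/∂h · ∂h/∂z = 4 × 0 = 0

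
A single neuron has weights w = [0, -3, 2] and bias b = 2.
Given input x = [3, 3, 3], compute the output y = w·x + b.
y = -1

y = (0)(3) + (-3)(3) + (2)(3) + 2 = -1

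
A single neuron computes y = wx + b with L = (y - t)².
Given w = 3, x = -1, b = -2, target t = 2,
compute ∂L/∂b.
∂L/∂b = -14

y = wx + b = (3)(-1) + -2 = -5
∂L/∂y = 2(y - t) = 2(-5 - 2) = -14
∂y/∂b = 1
∂L/∂b = ∂L/∂y · ∂y/∂b = -14 × 1 = -14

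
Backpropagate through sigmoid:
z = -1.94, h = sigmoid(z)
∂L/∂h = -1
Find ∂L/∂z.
∂L/∂z = -0.1099

σ(-1.94) = 0.1256
σ'(-1.94) = σ(-1.94)(1 - σ(-1.94)) = 0.1256 × 0.8744 = 0.1099
∂L/∂z = ∂L/∂h · σ'(z) = -1 × 0.1099 = -0.1099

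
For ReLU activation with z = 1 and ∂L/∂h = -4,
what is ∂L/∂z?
∂L/∂z = -4

h = ReLU(1) = 1
Since z > 0: ∂h/∂z = 1
∂L/∂z = ∂L/∂h · ∂h/∂z = -4 × 1 = -4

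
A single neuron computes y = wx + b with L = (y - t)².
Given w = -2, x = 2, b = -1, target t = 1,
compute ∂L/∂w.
∂L/∂w = -24

y = wx + b = (-2)(2) + -1 = -5
∂L/∂y = 2(y - t) = 2(-5 - 1) = -12
∂y/∂w = x = 2
∂L/∂w = ∂L/∂y · ∂y/∂w = -12 × 2 = -24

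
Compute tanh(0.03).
0.02999

tanh(0.03) = (e^(0.03) - e^(-0.03))/(e^(0.03) + e^(-0.03)) = 0.02999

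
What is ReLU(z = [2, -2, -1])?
h = [2, 0, 0]

ReLU applied element-wise: max(0,2)=2, max(0,-2)=0, max(0,-1)=0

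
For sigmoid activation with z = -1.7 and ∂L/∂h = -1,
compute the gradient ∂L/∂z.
∂L/∂z = -0.1306

σ(-1.7) = 0.1545
σ'(-1.7) = σ(-1.7)(1 - σ(-1.7)) = 0.1545 × 0.8455 = 0.1306
∂L/∂z = ∂L/∂h · σ'(z) = -1 × 0.1306 = -0.1306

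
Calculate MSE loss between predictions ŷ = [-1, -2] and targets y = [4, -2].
MSE = 12.5

MSE = (1/2)((-1-4)² + (-2--2)²) = (1/2)(25 + 0) = 12.5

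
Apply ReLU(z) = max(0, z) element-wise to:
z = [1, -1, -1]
h = [1, 0, 0]

ReLU applied element-wise: max(0,1)=1, max(0,-1)=0, max(0,-1)=0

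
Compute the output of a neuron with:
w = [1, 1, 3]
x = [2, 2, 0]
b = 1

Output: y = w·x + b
y = 5

y = (1)(2) + (1)(2) + (3)(0) + 1 = 5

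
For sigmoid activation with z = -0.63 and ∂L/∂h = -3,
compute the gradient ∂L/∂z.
∂L/∂z = -0.6802

σ(-0.63) = 0.3475
σ'(-0.63) = σ(-0.63)(1 - σ(-0.63)) = 0.3475 × 0.6525 = 0.2267
∂L/∂z = ∂L/∂h · σ'(z) = -3 × 0.2267 = -0.6802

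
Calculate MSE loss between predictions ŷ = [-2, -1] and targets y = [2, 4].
MSE = 20.5

MSE = (1/2)((-2-2)² + (-1-4)²) = (1/2)(16 + 25) = 20.5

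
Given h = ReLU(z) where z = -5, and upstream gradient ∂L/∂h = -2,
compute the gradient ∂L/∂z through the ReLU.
∂L/∂z = 0

h = ReLU(-5) = 0
Since z < 0: ∂h/∂z = 0
∂L/∂z = ∂L/∂h · ∂h/∂z = -2 × 0 = 0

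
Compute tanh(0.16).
0.1586

tanh(0.16) = (e^(0.16) - e^(-0.16))/(e^(0.16) + e^(-0.16)) = 0.1586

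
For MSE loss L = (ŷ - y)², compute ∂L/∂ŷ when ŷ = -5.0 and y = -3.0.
∂L/∂ŷ = -4.0

∂L/∂ŷ = 2(ŷ - y) = 2(-5.0 - -3.0) = 2(-2.0) = -4.0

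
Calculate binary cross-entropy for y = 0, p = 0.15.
L = 0.1625

L = -0·log(0.15) - 1·log(0.85) = -log(0.85) = 0.1625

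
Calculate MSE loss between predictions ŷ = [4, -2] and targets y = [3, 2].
MSE = 8.5

MSE = (1/2)((4-3)² + (-2-2)²) = (1/2)(1 + 16) = 8.5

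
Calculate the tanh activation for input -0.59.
-0.5299

tanh(-0.59) = (e^(-0.59) - e^(0.59))/(e^(-0.59) + e^(0.59)) = -0.5299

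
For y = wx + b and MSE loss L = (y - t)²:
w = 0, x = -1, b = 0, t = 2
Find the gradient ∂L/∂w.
∂L/∂w = 4

y = wx + b = (0)(-1) + 0 = 0
∂L/∂y = 2(y - t) = 2(0 - 2) = -4
∂y/∂w = x = -1
∂L/∂w = ∂L/∂y · ∂y/∂w = -4 × -1 = 4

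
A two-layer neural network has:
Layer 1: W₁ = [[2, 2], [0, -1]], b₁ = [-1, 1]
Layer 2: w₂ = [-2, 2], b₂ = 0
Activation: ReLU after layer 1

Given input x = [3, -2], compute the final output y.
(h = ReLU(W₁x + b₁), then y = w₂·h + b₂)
y = 4

Layer 1 pre-activation: z₁ = [1, 3]
After ReLU: h = [1, 3]
Layer 2 output: y = -2×1 + 2×3 + 0 = 4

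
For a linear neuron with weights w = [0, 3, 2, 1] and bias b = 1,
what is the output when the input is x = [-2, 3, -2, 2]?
y = 8

y = (0)(-2) + (3)(3) + (2)(-2) + (1)(2) + 1 = 8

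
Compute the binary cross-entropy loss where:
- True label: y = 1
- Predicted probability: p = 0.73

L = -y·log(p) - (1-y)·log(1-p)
L = 0.3147

L = -1·log(0.73) - 0·log(0.27) = -log(0.73) = 0.3147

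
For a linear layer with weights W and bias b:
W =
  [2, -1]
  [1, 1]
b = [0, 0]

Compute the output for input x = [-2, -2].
y = [-2, -4]

Wx = [2×-2 + -1×-2, 1×-2 + 1×-2]
   = [-2, -4]
y = Wx + b = [-2 + 0, -4 + 0] = [-2, -4]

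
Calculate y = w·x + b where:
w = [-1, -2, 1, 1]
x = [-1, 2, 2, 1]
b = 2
y = 2

y = (-1)(-1) + (-2)(2) + (1)(2) + (1)(1) + 2 = 2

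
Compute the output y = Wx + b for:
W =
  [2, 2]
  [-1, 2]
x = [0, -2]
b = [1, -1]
y = [-3, -5]

Wx = [2×0 + 2×-2, -1×0 + 2×-2]
   = [-4, -4]
y = Wx + b = [-4 + 1, -4 + -1] = [-3, -5]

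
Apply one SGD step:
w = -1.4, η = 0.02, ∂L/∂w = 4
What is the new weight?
w_new = -1.48

w_new = w - η·∂L/∂w = -1.4 - 0.02×(4) = -1.4 - (0.08) = -1.48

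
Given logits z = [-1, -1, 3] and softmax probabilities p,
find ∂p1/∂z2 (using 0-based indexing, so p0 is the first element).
∂p1/∂z2 = -0.01704

p = softmax(z) = [0.01767, 0.01767, 0.9647]
p1 = 0.01767, p2 = 0.9647

∂p1/∂z2 = -p1 × p2 = -0.01767 × 0.9647 = -0.01704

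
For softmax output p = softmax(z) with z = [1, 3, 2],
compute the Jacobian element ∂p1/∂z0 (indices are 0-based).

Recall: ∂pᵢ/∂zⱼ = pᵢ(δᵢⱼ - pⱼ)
∂p1/∂z0 = -0.05989

p = softmax(z) = [0.09003, 0.6652, 0.2447]
p1 = 0.6652, p0 = 0.09003

∂p1/∂z0 = -p1 × p0 = -0.6652 × 0.09003 = -0.05989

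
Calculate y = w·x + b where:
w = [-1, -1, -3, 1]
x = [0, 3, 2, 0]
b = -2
y = -11

y = (-1)(0) + (-1)(3) + (-3)(2) + (1)(0) + -2 = -11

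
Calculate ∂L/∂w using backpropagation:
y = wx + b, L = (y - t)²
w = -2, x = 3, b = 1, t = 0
∂L/∂w = -30

y = wx + b = (-2)(3) + 1 = -5
∂L/∂y = 2(y - t) = 2(-5 - 0) = -10
∂y/∂w = x = 3
∂L/∂w = ∂L/∂y · ∂y/∂w = -10 × 3 = -30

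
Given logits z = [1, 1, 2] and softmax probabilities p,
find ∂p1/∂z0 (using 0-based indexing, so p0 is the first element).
∂p1/∂z0 = -0.04492

p = softmax(z) = [0.2119, 0.2119, 0.5761]
p1 = 0.2119, p0 = 0.2119

∂p1/∂z0 = -p1 × p0 = -0.2119 × 0.2119 = -0.04492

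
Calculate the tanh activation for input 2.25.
0.978

tanh(2.25) = (e^(2.25) - e^(-2.25))/(e^(2.25) + e^(-2.25)) = 0.978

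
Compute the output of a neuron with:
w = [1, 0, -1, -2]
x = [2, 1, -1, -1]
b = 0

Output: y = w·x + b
y = 5

y = (1)(2) + (0)(1) + (-1)(-1) + (-2)(-1) + 0 = 5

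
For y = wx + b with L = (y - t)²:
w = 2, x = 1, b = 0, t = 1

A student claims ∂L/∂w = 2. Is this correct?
Correct

y = (2)(1) + 0 = 2
∂L/∂y = 2(y - t) = 2(2 - 1) = 2
∂y/∂w = x = 1
∂L/∂w = 2 × 1 = 2

Claimed value: 2
Correct: The correct gradient is 2.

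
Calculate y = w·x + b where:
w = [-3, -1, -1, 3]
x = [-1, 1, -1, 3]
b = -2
y = 10

y = (-3)(-1) + (-1)(1) + (-1)(-1) + (3)(3) + -2 = 10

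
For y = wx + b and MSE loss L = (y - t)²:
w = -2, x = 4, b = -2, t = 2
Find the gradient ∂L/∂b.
∂L/∂b = -24

y = wx + b = (-2)(4) + -2 = -10
∂L/∂y = 2(y - t) = 2(-10 - 2) = -24
∂y/∂b = 1
∂L/∂b = ∂L/∂y · ∂y/∂b = -24 × 1 = -24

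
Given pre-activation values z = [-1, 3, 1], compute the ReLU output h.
h = [0, 3, 1]

ReLU applied element-wise: max(0,-1)=0, max(0,3)=3, max(0,1)=1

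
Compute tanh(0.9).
0.7163

tanh(0.9) = (e^(0.9) - e^(-0.9))/(e^(0.9) + e^(-0.9)) = 0.7163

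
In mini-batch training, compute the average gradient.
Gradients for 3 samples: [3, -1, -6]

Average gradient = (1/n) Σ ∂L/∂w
Average gradient = -1.333

Average = (1/3)(3 + -1 + -6) = -4/3 = -1.333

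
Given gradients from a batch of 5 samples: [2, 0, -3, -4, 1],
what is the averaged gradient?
Average gradient = -0.8

Average = (1/5)(2 + 0 + -3 + -4 + 1) = -4/5 = -0.8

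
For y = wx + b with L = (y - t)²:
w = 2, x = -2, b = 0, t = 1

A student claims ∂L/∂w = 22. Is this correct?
Incorrect

y = (2)(-2) + 0 = -4
∂L/∂y = 2(y - t) = 2(-4 - 1) = -10
∂y/∂w = x = -2
∂L/∂w = -10 × -2 = 20

Claimed value: 22
Incorrect: The correct gradient is 20.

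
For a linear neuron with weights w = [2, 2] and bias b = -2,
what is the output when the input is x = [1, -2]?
y = -4

y = (2)(1) + (2)(-2) + -2 = -4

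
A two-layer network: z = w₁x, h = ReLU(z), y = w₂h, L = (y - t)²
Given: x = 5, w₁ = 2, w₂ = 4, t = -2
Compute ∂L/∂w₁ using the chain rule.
∂L/∂w₁ = 1680

Forward pass:
z = w₁x = 2×5 = 10
h = ReLU(10) = 10
y = w₂h = 4×10 = 40

Backward pass:
∂L/∂y = 2(y - t) = 2(40 - -2) = 84
∂y/∂h = w₂ = 4
∂h/∂z = 1 (ReLU derivative)
∂z/∂w₁ = x = 5

∂L/∂w₁ = 84 × 4 × 1 × 5 = 1680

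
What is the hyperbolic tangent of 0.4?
0.3799

tanh(0.4) = (e^(0.4) - e^(-0.4))/(e^(0.4) + e^(-0.4)) = 0.3799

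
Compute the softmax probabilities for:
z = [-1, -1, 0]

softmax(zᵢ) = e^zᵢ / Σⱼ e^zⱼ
p = [0.2119, 0.2119, 0.5761]

exp(z) = [0.3679, 0.3679, 1]
Sum = 1.736
p = [0.2119, 0.2119, 0.5761]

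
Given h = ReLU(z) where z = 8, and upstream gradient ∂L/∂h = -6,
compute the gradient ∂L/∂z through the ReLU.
∂L/∂z = -6

h = ReLU(8) = 8
Since z > 0: ∂h/∂z = 1
∂L/∂z = ∂L/∂h · ∂h/∂z = -6 × 1 = -6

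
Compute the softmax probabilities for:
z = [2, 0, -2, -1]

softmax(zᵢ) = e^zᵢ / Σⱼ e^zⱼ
p = [0.831, 0.1125, 0.0152, 0.0414]

exp(z) = [7.389, 1, 0.1353, 0.3679]
Sum = 8.892
p = [0.831, 0.1125, 0.0152, 0.0414]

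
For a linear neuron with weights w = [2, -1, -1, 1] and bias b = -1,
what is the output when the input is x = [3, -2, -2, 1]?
y = 10

y = (2)(3) + (-1)(-2) + (-1)(-2) + (1)(1) + -1 = 10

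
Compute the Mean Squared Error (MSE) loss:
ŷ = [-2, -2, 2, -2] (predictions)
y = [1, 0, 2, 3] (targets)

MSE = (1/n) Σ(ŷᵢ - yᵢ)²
MSE = 9.5

MSE = (1/4)((-2-1)² + (-2-0)² + (2-2)² + (-2-3)²) = (1/4)(9 + 4 + 0 + 25) = 9.5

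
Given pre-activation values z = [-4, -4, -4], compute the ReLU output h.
h = [0, 0, 0]

ReLU applied element-wise: max(0,-4)=0, max(0,-4)=0, max(0,-4)=0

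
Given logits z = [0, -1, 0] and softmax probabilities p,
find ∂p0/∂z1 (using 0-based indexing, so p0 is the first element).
∂p0/∂z1 = -0.06561

p = softmax(z) = [0.4223, 0.1554, 0.4223]
p0 = 0.4223, p1 = 0.1554

∂p0/∂z1 = -p0 × p1 = -0.4223 × 0.1554 = -0.06561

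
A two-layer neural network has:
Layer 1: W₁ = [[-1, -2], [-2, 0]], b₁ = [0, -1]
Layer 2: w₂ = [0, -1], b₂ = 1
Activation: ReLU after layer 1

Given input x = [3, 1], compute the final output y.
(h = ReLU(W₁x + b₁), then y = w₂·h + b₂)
y = 1

Layer 1 pre-activation: z₁ = [-5, -7]
After ReLU: h = [0, 0]
Layer 2 output: y = 0×0 + -1×0 + 1 = 1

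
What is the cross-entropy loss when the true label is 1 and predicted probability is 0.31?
L = 1.171

L = -1·log(0.31) - 0·log(0.69) = -log(0.31) = 1.171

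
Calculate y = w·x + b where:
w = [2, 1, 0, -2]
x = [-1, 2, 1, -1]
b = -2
y = 0

y = (2)(-1) + (1)(2) + (0)(1) + (-2)(-1) + -2 = 0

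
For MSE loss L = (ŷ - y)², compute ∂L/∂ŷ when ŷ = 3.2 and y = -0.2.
∂L/∂ŷ = 6.8

∂L/∂ŷ = 2(ŷ - y) = 2(3.2 - -0.2) = 2(3.4) = 6.8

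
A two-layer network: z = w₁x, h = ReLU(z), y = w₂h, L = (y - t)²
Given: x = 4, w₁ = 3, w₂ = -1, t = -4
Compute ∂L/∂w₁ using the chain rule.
∂L/∂w₁ = 64

Forward pass:
z = w₁x = 3×4 = 12
h = ReLU(12) = 12
y = w₂h = -1×12 = -12

Backward pass:
∂L/∂y = 2(y - t) = 2(-12 - -4) = -16
∂y/∂h = w₂ = -1
∂h/∂z = 1 (ReLU derivative)
∂z/∂w₁ = x = 4

∂L/∂w₁ = -16 × -1 × 1 × 4 = 64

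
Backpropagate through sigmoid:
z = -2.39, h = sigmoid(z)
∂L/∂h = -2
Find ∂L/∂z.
∂L/∂z = -0.1538

σ(-2.39) = 0.08394
σ'(-2.39) = σ(-2.39)(1 - σ(-2.39)) = 0.08394 × 0.9161 = 0.07689
∂L/∂z = ∂L/∂h · σ'(z) = -2 × 0.07689 = -0.1538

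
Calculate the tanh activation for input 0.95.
0.7398

tanh(0.95) = (e^(0.95) - e^(-0.95))/(e^(0.95) + e^(-0.95)) = 0.7398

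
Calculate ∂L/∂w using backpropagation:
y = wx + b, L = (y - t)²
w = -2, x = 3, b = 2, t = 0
∂L/∂w = -24

y = wx + b = (-2)(3) + 2 = -4
∂L/∂y = 2(y - t) = 2(-4 - 0) = -8
∂y/∂w = x = 3
∂L/∂w = ∂L/∂y · ∂y/∂w = -8 × 3 = -24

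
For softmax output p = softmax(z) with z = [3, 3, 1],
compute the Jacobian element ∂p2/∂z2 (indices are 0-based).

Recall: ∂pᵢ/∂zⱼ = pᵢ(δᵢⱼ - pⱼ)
∂p2/∂z2 = 0.05936

p = softmax(z) = [0.4683, 0.4683, 0.06338]
p2 = 0.06338

∂p2/∂z2 = p2(1 - p2) = 0.06338 × (1 - 0.06338) = 0.05936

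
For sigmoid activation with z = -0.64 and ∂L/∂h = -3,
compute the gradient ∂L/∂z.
∂L/∂z = -0.6782

σ(-0.64) = 0.3452
σ'(-0.64) = σ(-0.64)(1 - σ(-0.64)) = 0.3452 × 0.6548 = 0.2261
∂L/∂z = ∂L/∂h · σ'(z) = -3 × 0.2261 = -0.6782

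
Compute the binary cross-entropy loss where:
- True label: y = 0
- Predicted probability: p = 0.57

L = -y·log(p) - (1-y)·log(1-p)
L = 0.844

L = -0·log(0.57) - 1·log(0.43) = -log(0.43) = 0.844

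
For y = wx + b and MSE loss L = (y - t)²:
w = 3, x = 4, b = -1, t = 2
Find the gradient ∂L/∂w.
∂L/∂w = 72

y = wx + b = (3)(4) + -1 = 11
∂L/∂y = 2(y - t) = 2(11 - 2) = 18
∂y/∂w = x = 4
∂L/∂w = ∂L/∂y · ∂y/∂w = 18 × 4 = 72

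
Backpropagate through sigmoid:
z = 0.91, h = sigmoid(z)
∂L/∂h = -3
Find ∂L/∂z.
∂L/∂z = -0.6139

σ(0.91) = 0.713
σ'(0.91) = σ(0.91)(1 - σ(0.91)) = 0.713 × 0.287 = 0.2046
∂L/∂z = ∂L/∂h · σ'(z) = -3 × 0.2046 = -0.6139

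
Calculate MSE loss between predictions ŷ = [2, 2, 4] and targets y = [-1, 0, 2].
MSE = 5.667

MSE = (1/3)((2--1)² + (2-0)² + (4-2)²) = (1/3)(9 + 4 + 4) = 5.667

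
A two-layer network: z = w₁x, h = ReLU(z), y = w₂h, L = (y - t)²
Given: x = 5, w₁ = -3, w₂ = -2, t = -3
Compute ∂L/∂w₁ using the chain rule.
∂L/∂w₁ = 0

Forward pass:
z = w₁x = -3×5 = -15
h = ReLU(-15) = 0
y = w₂h = -2×0 = 0

Backward pass:
∂L/∂y = 2(y - t) = 2(0 - -3) = 6
∂y/∂h = w₂ = -2
∂h/∂z = 0 (ReLU derivative)
∂z/∂w₁ = x = 5

∂L/∂w₁ = 6 × -2 × 0 × 5 = 0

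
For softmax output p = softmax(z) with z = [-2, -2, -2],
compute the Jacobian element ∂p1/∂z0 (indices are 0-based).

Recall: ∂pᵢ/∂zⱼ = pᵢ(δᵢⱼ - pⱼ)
∂p1/∂z0 = -0.1111

p = softmax(z) = [0.3333, 0.3333, 0.3333]
p1 = 0.3333, p0 = 0.3333

∂p1/∂z0 = -p1 × p0 = -0.3333 × 0.3333 = -0.1111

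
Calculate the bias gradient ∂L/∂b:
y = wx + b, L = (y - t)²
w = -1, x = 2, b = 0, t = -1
∂L/∂b = -2

y = wx + b = (-1)(2) + 0 = -2
∂L/∂y = 2(y - t) = 2(-2 - -1) = -2
∂y/∂b = 1
∂L/∂b = ∂L/∂y · ∂y/∂b = -2 × 1 = -2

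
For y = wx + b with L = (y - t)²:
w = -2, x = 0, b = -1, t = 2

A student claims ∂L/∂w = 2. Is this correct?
Incorrect

y = (-2)(0) + -1 = -1
∂L/∂y = 2(y - t) = 2(-1 - 2) = -6
∂y/∂w = x = 0
∂L/∂w = -6 × 0 = 0

Claimed value: 2
Incorrect: The correct gradient is 0.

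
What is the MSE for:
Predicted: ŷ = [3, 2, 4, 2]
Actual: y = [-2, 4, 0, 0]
MSE = 12.25

MSE = (1/4)((3--2)² + (2-4)² + (4-0)² + (2-0)²) = (1/4)(25 + 4 + 16 + 4) = 12.25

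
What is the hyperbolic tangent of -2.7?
-0.991

tanh(-2.7) = (e^(-2.7) - e^(2.7))/(e^(-2.7) + e^(2.7)) = -0.991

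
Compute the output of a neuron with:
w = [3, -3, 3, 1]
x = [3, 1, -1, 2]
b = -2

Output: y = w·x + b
y = 3

y = (3)(3) + (-3)(1) + (3)(-1) + (1)(2) + -2 = 3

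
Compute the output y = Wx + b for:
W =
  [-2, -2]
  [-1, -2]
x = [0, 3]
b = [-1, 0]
y = [-7, -6]

Wx = [-2×0 + -2×3, -1×0 + -2×3]
   = [-6, -6]
y = Wx + b = [-6 + -1, -6 + 0] = [-7, -6]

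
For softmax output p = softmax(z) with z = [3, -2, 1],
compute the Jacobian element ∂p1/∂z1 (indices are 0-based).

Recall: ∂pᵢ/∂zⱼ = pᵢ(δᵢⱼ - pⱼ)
∂p1/∂z1 = 0.005865

p = softmax(z) = [0.8756, 0.0059, 0.1185]
p1 = 0.0059

∂p1/∂z1 = p1(1 - p1) = 0.0059 × (1 - 0.0059) = 0.005865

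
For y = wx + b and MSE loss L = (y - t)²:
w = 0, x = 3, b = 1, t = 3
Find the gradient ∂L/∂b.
∂L/∂b = -4

y = wx + b = (0)(3) + 1 = 1
∂L/∂y = 2(y - t) = 2(1 - 3) = -4
∂y/∂b = 1
∂L/∂b = ∂L/∂y · ∂y/∂b = -4 × 1 = -4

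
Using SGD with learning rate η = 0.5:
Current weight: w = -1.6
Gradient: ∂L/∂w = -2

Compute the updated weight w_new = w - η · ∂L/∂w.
w_new = -0.6

w_new = w - η·∂L/∂w = -1.6 - 0.5×(-2) = -1.6 - (-1) = -0.6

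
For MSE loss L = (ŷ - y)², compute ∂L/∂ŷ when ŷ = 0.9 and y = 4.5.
∂L/∂ŷ = -7.2

∂L/∂ŷ = 2(ŷ - y) = 2(0.9 - 4.5) = 2(-3.6) = -7.2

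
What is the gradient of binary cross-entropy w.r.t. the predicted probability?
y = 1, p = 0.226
∂L/∂p = -4.425

∂L/∂p = -y/p + (1-y)/(1-p) = -1/0.226 + 0 = -4.425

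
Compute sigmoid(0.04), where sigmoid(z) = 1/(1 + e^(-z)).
0.51

sigmoid(0.04) = 1/(1 + e^(-0.04)) = 1/(1 + 0.9608) = 0.51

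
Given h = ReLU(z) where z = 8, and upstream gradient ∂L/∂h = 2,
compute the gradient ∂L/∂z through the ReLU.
∂L/∂z = 2

h = ReLU(8) = 8
Since z > 0: ∂h/∂z = 1
∂L/∂z = ∂L/∂h · ∂h/∂z = 2 × 1 = 2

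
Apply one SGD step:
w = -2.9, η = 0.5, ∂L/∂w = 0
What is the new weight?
w_new = -2.9

w_new = w - η·∂L/∂w = -2.9 - 0.5×(0) = -2.9 - (0) = -2.9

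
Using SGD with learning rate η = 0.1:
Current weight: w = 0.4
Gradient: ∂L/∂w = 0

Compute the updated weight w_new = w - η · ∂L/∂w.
w_new = 0.4

w_new = w - η·∂L/∂w = 0.4 - 0.1×(0) = 0.4 - (0) = 0.4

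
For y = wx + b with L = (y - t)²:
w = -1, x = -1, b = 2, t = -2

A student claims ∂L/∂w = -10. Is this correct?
Correct

y = (-1)(-1) + 2 = 3
∂L/∂y = 2(y - t) = 2(3 - -2) = 10
∂y/∂w = x = -1
∂L/∂w = 10 × -1 = -10

Claimed value: -10
Correct: The correct gradient is -10.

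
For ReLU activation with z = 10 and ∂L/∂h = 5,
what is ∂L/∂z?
∂L/∂z = 5

h = ReLU(10) = 10
Since z > 0: ∂h/∂z = 1
∂L/∂z = ∂L/∂h · ∂h/∂z = 5 × 1 = 5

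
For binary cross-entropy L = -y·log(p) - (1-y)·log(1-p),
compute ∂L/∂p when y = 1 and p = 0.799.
∂L/∂p = -1.252

∂L/∂p = -y/p + (1-y)/(1-p) = -1/0.799 + 0 = -1.252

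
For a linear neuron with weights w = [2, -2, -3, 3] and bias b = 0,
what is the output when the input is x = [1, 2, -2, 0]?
y = 4

y = (2)(1) + (-2)(2) + (-3)(-2) + (3)(0) + 0 = 4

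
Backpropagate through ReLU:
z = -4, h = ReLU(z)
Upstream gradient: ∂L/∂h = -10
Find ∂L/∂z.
∂L/∂z = 0

h = ReLU(-4) = 0
Since z < 0: ∂h/∂z = 0
∂L/∂z = ∂L/∂h · ∂h/∂z = -10 × 0 = 0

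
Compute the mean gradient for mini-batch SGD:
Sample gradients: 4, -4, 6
Average gradient = 2

Average = (1/3)(4 + -4 + 6) = 6/3 = 2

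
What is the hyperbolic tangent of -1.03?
-0.7739

tanh(-1.03) = (e^(-1.03) - e^(1.03))/(e^(-1.03) + e^(1.03)) = -0.7739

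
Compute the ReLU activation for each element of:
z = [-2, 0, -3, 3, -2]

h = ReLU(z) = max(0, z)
h = [0, 0, 0, 3, 0]

ReLU applied element-wise: max(0,-2)=0, max(0,0)=0, max(0,-3)=0, max(0,3)=3, max(0,-2)=0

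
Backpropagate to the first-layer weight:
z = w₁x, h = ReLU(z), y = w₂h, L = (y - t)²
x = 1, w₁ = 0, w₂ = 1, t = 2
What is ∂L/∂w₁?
∂L/∂w₁ = 0

Forward pass:
z = w₁x = 0×1 = 0
h = ReLU(0) = 0
y = w₂h = 1×0 = 0

Backward pass:
∂L/∂y = 2(y - t) = 2(0 - 2) = -4
∂y/∂h = w₂ = 1
∂h/∂z = 0 (ReLU derivative)
∂z/∂w₁ = x = 1

∂L/∂w₁ = -4 × 1 × 0 × 1 = 0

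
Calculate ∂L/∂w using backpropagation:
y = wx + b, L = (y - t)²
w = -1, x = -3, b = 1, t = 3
∂L/∂w = -6

y = wx + b = (-1)(-3) + 1 = 4
∂L/∂y = 2(y - t) = 2(4 - 3) = 2
∂y/∂w = x = -3
∂L/∂w = ∂L/∂y · ∂y/∂w = 2 × -3 = -6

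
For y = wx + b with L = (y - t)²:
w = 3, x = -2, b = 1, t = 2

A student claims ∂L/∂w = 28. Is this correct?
Correct

y = (3)(-2) + 1 = -5
∂L/∂y = 2(y - t) = 2(-5 - 2) = -14
∂y/∂w = x = -2
∂L/∂w = -14 × -2 = 28

Claimed value: 28
Correct: The correct gradient is 28.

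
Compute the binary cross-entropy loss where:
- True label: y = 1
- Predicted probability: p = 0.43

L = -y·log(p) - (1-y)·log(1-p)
L = 0.844

L = -1·log(0.43) - 0·log(0.57) = -log(0.43) = 0.844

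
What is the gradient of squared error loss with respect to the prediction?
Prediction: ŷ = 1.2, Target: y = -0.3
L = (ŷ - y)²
∂L/∂ŷ = 3.0

∂L/∂ŷ = 2(ŷ - y) = 2(1.2 - -0.3) = 2(1.5) = 3.0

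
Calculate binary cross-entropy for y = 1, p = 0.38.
L = 0.9676

L = -1·log(0.38) - 0·log(0.62) = -log(0.38) = 0.9676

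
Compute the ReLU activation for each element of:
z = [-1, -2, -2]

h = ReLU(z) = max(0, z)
h = [0, 0, 0]

ReLU applied element-wise: max(0,-1)=0, max(0,-2)=0, max(0,-2)=0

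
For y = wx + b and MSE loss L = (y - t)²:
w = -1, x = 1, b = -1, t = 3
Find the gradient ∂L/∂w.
∂L/∂w = -10

y = wx + b = (-1)(1) + -1 = -2
∂L/∂y = 2(y - t) = 2(-2 - 3) = -10
∂y/∂w = x = 1
∂L/∂w = ∂L/∂y · ∂y/∂w = -10 × 1 = -10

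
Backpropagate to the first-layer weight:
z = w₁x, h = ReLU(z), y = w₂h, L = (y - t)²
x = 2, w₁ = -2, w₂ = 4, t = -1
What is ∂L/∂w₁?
∂L/∂w₁ = 0

Forward pass:
z = w₁x = -2×2 = -4
h = ReLU(-4) = 0
y = w₂h = 4×0 = 0

Backward pass:
∂L/∂y = 2(y - t) = 2(0 - -1) = 2
∂y/∂h = w₂ = 4
∂h/∂z = 0 (ReLU derivative)
∂z/∂w₁ = x = 2

∂L/∂w₁ = 2 × 4 × 0 × 2 = 0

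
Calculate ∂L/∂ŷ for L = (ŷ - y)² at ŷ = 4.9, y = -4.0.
∂L/∂ŷ = 17.8

∂L/∂ŷ = 2(ŷ - y) = 2(4.9 - -4.0) = 2(8.9) = 17.8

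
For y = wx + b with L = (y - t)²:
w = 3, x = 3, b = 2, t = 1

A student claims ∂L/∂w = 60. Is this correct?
Correct

y = (3)(3) + 2 = 11
∂L/∂y = 2(y - t) = 2(11 - 1) = 20
∂y/∂w = x = 3
∂L/∂w = 20 × 3 = 60

Claimed value: 60
Correct: The correct gradient is 60.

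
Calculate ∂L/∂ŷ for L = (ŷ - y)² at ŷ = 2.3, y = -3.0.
∂L/∂ŷ = 10.6

∂L/∂ŷ = 2(ŷ - y) = 2(2.3 - -3.0) = 2(5.3) = 10.6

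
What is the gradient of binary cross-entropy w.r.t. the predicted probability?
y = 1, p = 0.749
∂L/∂p = -1.335

∂L/∂p = -y/p + (1-y)/(1-p) = -1/0.749 + 0 = -1.335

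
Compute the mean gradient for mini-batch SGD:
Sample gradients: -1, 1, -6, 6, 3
Average gradient = 0.6

Average = (1/5)(-1 + 1 + -6 + 6 + 3) = 3/5 = 0.6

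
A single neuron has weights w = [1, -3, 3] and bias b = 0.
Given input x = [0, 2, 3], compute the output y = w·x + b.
y = 3

y = (1)(0) + (-3)(2) + (3)(3) + 0 = 3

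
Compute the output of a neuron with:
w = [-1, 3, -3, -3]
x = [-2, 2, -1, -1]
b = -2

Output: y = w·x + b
y = 12

y = (-1)(-2) + (3)(2) + (-3)(-1) + (-3)(-1) + -2 = 12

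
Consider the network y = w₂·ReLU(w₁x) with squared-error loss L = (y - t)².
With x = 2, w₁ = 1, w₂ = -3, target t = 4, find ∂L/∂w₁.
∂L/∂w₁ = 120

Forward pass:
z = w₁x = 1×2 = 2
h = ReLU(2) = 2
y = w₂h = -3×2 = -6

Backward pass:
∂L/∂y = 2(y - t) = 2(-6 - 4) = -20
∂y/∂h = w₂ = -3
∂h/∂z = 1 (ReLU derivative)
∂z/∂w₁ = x = 2

∂L/∂w₁ = -20 × -3 × 1 × 2 = 120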